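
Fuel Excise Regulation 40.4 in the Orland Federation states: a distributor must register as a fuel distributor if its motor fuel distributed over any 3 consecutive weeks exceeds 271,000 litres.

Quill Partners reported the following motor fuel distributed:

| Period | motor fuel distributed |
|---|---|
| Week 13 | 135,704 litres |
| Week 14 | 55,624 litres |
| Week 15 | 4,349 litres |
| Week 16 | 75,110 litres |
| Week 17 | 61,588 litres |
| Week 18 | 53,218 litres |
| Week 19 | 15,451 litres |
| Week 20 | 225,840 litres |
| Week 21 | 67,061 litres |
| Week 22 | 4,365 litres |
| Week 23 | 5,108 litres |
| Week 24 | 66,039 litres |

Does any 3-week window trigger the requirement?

Week 13–Week 15: 135,704 litres + 55,624 litres + 4,349 litres = 195,677 litres (under)
Week 14–Week 16: 55,624 litres + 4,349 litres + 75,110 litres = 135,083 litres (under)
Week 15–Week 17: 4,349 litres + 75,110 litres + 61,588 litres = 141,047 litres (under)
Week 16–Week 18: 75,110 litres + 61,588 litres + 53,218 litres = 189,916 litres (under)
Week 17–Week 19: 61,588 litres + 53,218 litres + 15,451 litres = 130,257 litres (under)
Week 18–Week 20: 53,218 litres + 15,451 litres + 225,840 litres = 294,509 litres (over)
Week 19–Week 21: 15,451 litres + 225,840 litres + 67,061 litres = 308,352 litres (over)
Week 20–Week 22: 225,840 litres + 67,061 litres + 4,365 litres = 297,266 litres (over)
Week 21–Week 23: 67,061 litres + 4,365 litres + 5,108 litres = 76,534 litres (under)
Week 22–Week 24: 4,365 litres + 5,108 litres + 66,039 litres = 75,512 litres (under)
At least one window exceeds 271,000 litres.

Yes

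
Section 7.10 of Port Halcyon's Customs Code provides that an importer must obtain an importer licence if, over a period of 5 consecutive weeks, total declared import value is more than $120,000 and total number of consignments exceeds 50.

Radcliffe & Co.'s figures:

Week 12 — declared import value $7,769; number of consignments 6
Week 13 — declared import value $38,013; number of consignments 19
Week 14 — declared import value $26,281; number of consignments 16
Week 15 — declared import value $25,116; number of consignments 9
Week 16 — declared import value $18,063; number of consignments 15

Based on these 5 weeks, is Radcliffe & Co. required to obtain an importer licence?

Total declared import value: $7,769 + $38,013 + $26,281 + $25,116 + $18,063 = $115,242 (≤ $120,000).
Total number of consignments: 6 + 19 + 16 + 9 + 15 = 65 (> 50).
The test is 'and': the rule requires both, and at least one is not exceeded.

No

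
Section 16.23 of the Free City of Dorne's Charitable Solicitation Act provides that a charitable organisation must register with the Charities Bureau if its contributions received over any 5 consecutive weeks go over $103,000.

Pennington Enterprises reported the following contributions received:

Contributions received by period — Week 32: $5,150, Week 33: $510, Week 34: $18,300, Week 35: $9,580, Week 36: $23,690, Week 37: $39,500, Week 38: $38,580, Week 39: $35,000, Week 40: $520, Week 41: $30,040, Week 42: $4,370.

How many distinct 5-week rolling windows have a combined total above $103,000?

5

Week 32–Week 36: $5,150 + $510 + $18,300 + $9,580 + $23,690 = $57,230 (under)
Week 33–Week 37: $510 + $18,300 + $9,580 + $23,690 + $39,500 = $91,580 (under)
Week 34–Week 38: $18,300 + $9,580 + $23,690 + $39,500 + $38,580 = $129,650 (over)
Week 35–Week 39: $9,580 + $23,690 + $39,500 + $38,580 + $35,000 = $146,350 (over)
Week 36–Week 40: $23,690 + $39,500 + $38,580 + $35,000 + $520 = $137,290 (over)
Week 37–Week 41: $39,500 + $38,580 + $35,000 + $520 + $30,040 = $143,640 (over)
Week 38–Week 42: $38,580 + $35,000 + $520 + $30,040 + $4,370 = $108,510 (over)
5 windows exceed the threshold.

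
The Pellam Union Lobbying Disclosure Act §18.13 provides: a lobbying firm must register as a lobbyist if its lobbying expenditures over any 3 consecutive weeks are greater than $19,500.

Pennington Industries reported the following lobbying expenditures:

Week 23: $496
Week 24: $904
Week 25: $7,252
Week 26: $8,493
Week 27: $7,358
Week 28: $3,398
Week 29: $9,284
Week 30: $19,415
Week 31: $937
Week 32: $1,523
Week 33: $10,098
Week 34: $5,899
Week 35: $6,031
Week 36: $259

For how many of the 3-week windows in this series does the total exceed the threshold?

6

Week 23–Week 25: $496 + $904 + $7,252 = $8,652 (under)
Week 24–Week 26: $904 + $7,252 + $8,493 = $16,649 (under)
Week 25–Week 27: $7,252 + $8,493 + $7,358 = $23,103 (over)
Week 26–Week 28: $8,493 + $7,358 + $3,398 = $19,249 (under)
Week 27–Week 29: $7,358 + $3,398 + $9,284 = $20,040 (over)
Week 28–Week 30: $3,398 + $9,284 + $19,415 = $32,097 (over)
Week 29–Week 31: $9,284 + $19,415 + $937 = $29,636 (over)
Week 30–Week 32: $19,415 + $937 + $1,523 = $21,875 (over)
Week 31–Week 33: $937 + $1,523 + $10,098 = $12,558 (under)
Week 32–Week 34: $1,523 + $10,098 + $5,899 = $17,520 (under)
Week 33–Week 35: $10,098 + $5,899 + $6,031 = $22,028 (over)
Week 34–Week 36: $5,899 + $6,031 + $259 = $12,189 (under)
6 windows exceed the threshold.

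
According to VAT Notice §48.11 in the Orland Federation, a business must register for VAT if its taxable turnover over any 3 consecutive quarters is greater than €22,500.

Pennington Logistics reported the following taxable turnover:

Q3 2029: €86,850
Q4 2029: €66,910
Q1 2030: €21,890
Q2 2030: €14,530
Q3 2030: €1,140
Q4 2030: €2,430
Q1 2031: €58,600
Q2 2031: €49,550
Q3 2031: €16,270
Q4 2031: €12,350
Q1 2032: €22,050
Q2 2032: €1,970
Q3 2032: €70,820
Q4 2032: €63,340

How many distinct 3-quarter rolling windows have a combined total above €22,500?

11

Q3 2029–Q1 2030: €86,850 + €66,910 + €21,890 = €175,650 (over)
Q4 2029–Q2 2030: €66,910 + €21,890 + €14,530 = €103,330 (over)
Q1 2030–Q3 2030: €21,890 + €14,530 + €1,140 = €37,560 (over)
Q2 2030–Q4 2030: €14,530 + €1,140 + €2,430 = €18,100 (under)
Q3 2030–Q1 2031: €1,140 + €2,430 + €58,600 = €62,170 (over)
Q4 2030–Q2 2031: €2,430 + €58,600 + €49,550 = €110,580 (over)
Q1 2031–Q3 2031: €58,600 + €49,550 + €16,270 = €124,420 (over)
Q2 2031–Q4 2031: €49,550 + €16,270 + €12,350 = €78,170 (over)
Q3 2031–Q1 2032: €16,270 + €12,350 + €22,050 = €50,670 (over)
Q4 2031–Q2 2032: €12,350 + €22,050 + €1,970 = €36,370 (over)
Q1 2032–Q3 2032: €22,050 + €1,970 + €70,820 = €94,840 (over)
Q2 2032–Q4 2032: €1,970 + €70,820 + €63,340 = €136,130 (over)
11 windows exceed the threshold.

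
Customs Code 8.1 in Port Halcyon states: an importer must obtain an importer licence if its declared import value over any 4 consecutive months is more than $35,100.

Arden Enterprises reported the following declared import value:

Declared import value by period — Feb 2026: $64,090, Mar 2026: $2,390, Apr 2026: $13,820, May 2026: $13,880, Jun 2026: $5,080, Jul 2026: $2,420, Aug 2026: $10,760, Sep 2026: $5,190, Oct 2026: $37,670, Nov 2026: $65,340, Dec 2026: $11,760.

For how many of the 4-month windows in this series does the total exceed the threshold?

Feb 2026–May 2026: $64,090 + $2,390 + $13,820 + $13,880 = $94,180 (over)
Mar 2026–Jun 2026: $2,390 + $13,820 + $13,880 + $5,080 = $35,170 (over)
Apr 2026–Jul 2026: $13,820 + $13,880 + $5,080 + $2,420 = $35,200 (over)
May 2026–Aug 2026: $13,880 + $5,080 + $2,420 + $10,760 = $32,140 (under)
Jun 2026–Sep 2026: $5,080 + $2,420 + $10,760 + $5,190 = $23,450 (under)
Jul 2026–Oct 2026: $2,420 + $10,760 + $5,190 + $37,670 = $56,040 (over)
Aug 2026–Nov 2026: $10,760 + $5,190 + $37,670 + $65,340 = $118,960 (over)
Sep 2026–Dec 2026: $5,190 + $37,670 + $65,340 + $11,760 = $119,960 (over)
6 windows exceed the threshold.

6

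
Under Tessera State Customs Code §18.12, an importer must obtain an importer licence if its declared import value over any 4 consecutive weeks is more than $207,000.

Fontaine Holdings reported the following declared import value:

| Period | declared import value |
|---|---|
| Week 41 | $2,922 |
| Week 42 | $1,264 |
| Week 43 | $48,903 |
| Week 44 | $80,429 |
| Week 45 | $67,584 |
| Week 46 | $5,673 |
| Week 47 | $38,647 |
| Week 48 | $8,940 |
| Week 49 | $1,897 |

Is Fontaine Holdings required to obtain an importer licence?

Week 41–Week 44: $2,922 + $1,264 + $48,903 + $80,429 = $133,518 (under)
Week 42–Week 45: $1,264 + $48,903 + $80,429 + $67,584 = $198,180 (under)
Week 43–Week 46: $48,903 + $80,429 + $67,584 + $5,673 = $202,589 (under)
Week 44–Week 47: $80,429 + $67,584 + $5,673 + $38,647 = $192,333 (under)
Week 45–Week 48: $67,584 + $5,673 + $38,647 + $8,940 = $120,844 (under)
Week 46–Week 49: $5,673 + $38,647 + $8,940 + $1,897 = $55,157 (under)
No window exceeds $207,000.

No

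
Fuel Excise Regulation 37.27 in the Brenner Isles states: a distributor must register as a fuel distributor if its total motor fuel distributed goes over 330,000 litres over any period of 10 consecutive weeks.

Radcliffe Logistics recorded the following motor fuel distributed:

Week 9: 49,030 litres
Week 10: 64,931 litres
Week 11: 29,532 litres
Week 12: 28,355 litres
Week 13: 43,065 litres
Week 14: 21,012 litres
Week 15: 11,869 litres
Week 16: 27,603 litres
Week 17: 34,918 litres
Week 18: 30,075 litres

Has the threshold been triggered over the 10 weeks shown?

Total motor fuel distributed: 49,030 litres + 64,931 litres + 29,532 litres + 28,355 litres + 43,065 litres + 21,012 litres + 11,869 litres + 27,603 litres + 34,918 litres + 30,075 litres = 340,390 litres.
340,390 litres > 330,000 litres, so the threshold is exceeded.

Yes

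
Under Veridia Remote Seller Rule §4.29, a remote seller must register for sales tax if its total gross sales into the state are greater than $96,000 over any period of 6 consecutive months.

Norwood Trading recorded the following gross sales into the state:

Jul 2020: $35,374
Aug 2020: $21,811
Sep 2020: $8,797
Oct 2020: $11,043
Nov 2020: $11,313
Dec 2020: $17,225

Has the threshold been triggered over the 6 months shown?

Yes

Total gross sales into the state: $35,374 + $21,811 + $8,797 + $11,043 + $11,313 + $17,225 = $105,563.
$105,563 > $96,000, so the threshold is exceeded.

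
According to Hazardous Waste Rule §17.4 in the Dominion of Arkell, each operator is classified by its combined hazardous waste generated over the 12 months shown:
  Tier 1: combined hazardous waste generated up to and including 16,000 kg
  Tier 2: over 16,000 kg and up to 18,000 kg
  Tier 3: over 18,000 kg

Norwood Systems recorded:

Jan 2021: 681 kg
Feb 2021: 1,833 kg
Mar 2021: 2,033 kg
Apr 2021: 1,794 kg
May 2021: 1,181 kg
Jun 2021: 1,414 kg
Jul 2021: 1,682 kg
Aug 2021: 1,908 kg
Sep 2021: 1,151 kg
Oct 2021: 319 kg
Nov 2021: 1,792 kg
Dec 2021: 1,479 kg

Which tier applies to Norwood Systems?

Tier 2

Combined hazardous waste generated: 681 kg + 1,833 kg + 2,033 kg + 1,794 kg + 1,181 kg + 1,414 kg + 1,682 kg + 1,908 kg + 1,151 kg + 319 kg + 1,792 kg + 1,479 kg = 17,267 kg.
16,000 kg < 17,267 kg ≤ 18,000 kg, so Tier 2 applies.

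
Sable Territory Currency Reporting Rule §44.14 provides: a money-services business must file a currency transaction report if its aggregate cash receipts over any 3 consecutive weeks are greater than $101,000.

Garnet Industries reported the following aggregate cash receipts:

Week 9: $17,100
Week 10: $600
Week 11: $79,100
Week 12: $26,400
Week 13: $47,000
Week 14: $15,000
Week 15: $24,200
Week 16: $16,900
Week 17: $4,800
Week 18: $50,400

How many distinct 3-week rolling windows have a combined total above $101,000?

2

Week 9–Week 11: $17,100 + $600 + $79,100 = $96,800 (under)
Week 10–Week 12: $600 + $79,100 + $26,400 = $106,100 (over)
Week 11–Week 13: $79,100 + $26,400 + $47,000 = $152,500 (over)
Week 12–Week 14: $26,400 + $47,000 + $15,000 = $88,400 (under)
Week 13–Week 15: $47,000 + $15,000 + $24,200 = $86,200 (under)
Week 14–Week 16: $15,000 + $24,200 + $16,900 = $56,100 (under)
Week 15–Week 17: $24,200 + $16,900 + $4,800 = $45,900 (under)
Week 16–Week 18: $16,900 + $4,800 + $50,400 = $72,100 (under)
2 windows exceed the threshold.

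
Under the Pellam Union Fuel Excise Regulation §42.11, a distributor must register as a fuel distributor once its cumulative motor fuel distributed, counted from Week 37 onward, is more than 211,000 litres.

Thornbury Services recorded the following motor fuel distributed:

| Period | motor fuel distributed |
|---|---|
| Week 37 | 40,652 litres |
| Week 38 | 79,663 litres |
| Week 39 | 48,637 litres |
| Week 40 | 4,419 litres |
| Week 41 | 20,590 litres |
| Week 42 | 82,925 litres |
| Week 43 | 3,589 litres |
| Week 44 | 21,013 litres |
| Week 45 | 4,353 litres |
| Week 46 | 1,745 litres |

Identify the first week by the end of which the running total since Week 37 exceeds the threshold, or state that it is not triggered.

Through Week 37: 40,652 litres
Through Week 38: 120,315 litres
Through Week 39: 168,952 litres
Through Week 40: 173,371 litres
Through Week 41: 193,961 litres
Through Week 42: 276,886 litres ← exceeds threshold

Week 42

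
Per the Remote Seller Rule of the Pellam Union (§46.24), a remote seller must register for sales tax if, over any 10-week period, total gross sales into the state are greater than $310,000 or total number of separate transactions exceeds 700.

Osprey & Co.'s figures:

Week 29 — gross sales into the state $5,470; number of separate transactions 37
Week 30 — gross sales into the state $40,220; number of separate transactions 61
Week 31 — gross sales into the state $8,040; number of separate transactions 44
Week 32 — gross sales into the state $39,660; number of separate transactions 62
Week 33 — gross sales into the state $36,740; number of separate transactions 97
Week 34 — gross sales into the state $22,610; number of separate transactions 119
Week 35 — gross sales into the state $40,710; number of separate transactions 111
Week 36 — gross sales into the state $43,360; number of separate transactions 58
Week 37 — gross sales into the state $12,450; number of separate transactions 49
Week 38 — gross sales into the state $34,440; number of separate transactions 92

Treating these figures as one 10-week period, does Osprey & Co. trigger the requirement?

Total gross sales into the state: $5,470 + $40,220 + $8,040 + $39,660 + $36,740 + $22,610 + $40,710 + $43,360 + $12,450 + $34,440 = $283,700 (≤ $310,000).
Total number of separate transactions: 37 + 61 + 44 + 62 + 97 + 119 + 111 + 58 + 49 + 92 = 730 (> 700).
The test is 'or': at least one threshold is exceeded.

Yes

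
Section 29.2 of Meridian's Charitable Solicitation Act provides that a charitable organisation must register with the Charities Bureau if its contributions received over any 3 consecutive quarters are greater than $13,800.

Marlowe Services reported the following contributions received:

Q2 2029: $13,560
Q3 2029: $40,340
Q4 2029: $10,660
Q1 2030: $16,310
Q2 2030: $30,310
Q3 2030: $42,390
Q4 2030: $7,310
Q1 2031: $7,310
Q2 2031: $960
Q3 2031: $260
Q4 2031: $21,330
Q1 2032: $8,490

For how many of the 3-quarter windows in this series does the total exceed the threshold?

9

Q2 2029–Q4 2029: $13,560 + $40,340 + $10,660 = $64,560 (over)
Q3 2029–Q1 2030: $40,340 + $10,660 + $16,310 = $67,310 (over)
Q4 2029–Q2 2030: $10,660 + $16,310 + $30,310 = $57,280 (over)
Q1 2030–Q3 2030: $16,310 + $30,310 + $42,390 = $89,010 (over)
Q2 2030–Q4 2030: $30,310 + $42,390 + $7,310 = $80,010 (over)
Q3 2030–Q1 2031: $42,390 + $7,310 + $7,310 = $57,010 (over)
Q4 2030–Q2 2031: $7,310 + $7,310 + $960 = $15,580 (over)
Q1 2031–Q3 2031: $7,310 + $960 + $260 = $8,530 (under)
Q2 2031–Q4 2031: $960 + $260 + $21,330 = $22,550 (over)
Q3 2031–Q1 2032: $260 + $21,330 + $8,490 = $30,080 (over)
9 windows exceed the threshold.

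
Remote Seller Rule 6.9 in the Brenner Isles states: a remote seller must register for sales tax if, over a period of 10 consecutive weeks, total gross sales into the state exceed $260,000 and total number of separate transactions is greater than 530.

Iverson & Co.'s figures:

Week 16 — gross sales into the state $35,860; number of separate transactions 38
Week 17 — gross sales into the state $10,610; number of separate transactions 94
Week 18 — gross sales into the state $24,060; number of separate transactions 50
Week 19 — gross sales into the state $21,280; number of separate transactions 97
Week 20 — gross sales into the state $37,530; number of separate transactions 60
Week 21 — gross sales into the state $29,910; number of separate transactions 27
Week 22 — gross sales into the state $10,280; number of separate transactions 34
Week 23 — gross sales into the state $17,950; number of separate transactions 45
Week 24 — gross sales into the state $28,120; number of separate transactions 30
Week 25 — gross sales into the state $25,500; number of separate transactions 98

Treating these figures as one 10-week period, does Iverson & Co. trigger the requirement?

No

Total gross sales into the state: $35,860 + $10,610 + $24,060 + $21,280 + $37,530 + $29,910 + $10,280 + $17,950 + $28,120 + $25,500 = $241,100 (≤ $260,000).
Total number of separate transactions: 38 + 94 + 50 + 97 + 60 + 27 + 34 + 45 + 30 + 98 = 573 (> 530).
The test is 'and': the rule requires both, and at least one is not exceeded.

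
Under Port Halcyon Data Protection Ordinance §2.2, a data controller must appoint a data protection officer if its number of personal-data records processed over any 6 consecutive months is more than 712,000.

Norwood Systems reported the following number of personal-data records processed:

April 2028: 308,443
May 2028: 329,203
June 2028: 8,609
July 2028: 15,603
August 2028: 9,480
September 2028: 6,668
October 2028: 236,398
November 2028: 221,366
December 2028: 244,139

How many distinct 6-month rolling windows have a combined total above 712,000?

1

April 2028–September 2028: 308,443 + 329,203 + 8,609 + 15,603 + 9,480 + 6,668 = 678,006 (under)
May 2028–October 2028: 329,203 + 8,609 + 15,603 + 9,480 + 6,668 + 236,398 = 605,961 (under)
June 2028–November 2028: 8,609 + 15,603 + 9,480 + 6,668 + 236,398 + 221,366 = 498,124 (under)
July 2028–December 2028: 15,603 + 9,480 + 6,668 + 236,398 + 221,366 + 244,139 = 733,654 (over)
1 window exceeds the threshold.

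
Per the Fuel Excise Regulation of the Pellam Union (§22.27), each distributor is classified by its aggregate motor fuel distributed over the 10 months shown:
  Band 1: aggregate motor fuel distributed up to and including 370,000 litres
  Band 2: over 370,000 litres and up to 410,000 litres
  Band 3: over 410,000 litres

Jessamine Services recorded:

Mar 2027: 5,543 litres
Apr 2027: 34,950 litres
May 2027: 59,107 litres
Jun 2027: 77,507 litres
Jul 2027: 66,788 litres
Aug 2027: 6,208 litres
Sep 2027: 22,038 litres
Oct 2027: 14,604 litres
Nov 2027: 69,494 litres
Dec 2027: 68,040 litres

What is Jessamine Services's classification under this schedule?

Band 3

Aggregate motor fuel distributed: 5,543 litres + 34,950 litres + 59,107 litres + 77,507 litres + 66,788 litres + 6,208 litres + 22,038 litres + 14,604 litres + 69,494 litres + 68,040 litres = 424,279 litres.
424,279 litres > 410,000 litres, so Band 3 applies.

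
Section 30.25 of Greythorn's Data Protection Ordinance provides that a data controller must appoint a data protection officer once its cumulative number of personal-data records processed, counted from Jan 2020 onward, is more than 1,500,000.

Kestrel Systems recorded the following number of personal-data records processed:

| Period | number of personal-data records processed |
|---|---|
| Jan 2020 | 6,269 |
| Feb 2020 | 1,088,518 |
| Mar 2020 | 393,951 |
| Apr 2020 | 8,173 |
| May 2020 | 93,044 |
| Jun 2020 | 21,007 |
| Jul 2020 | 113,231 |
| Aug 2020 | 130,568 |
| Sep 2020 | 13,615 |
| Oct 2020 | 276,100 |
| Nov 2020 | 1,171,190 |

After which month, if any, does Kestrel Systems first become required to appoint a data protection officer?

Through Jan 2020: 6,269
Through Feb 2020: 1,094,787
Through Mar 2020: 1,488,738
Through Apr 2020: 1,496,911
Through May 2020: 1,589,955 ← exceeds threshold

May 2020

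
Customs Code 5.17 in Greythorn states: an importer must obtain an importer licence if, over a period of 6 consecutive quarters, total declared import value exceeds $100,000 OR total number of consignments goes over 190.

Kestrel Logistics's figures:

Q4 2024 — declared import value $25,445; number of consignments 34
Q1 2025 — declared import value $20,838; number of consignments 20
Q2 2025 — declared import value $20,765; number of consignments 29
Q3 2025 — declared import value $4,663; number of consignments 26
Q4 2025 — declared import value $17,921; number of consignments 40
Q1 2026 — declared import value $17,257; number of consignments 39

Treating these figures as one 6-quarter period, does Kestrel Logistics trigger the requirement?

Yes

Total declared import value: $25,445 + $20,838 + $20,765 + $4,663 + $17,921 + $17,257 = $106,889 (> $100,000).
Total number of consignments: 34 + 20 + 29 + 26 + 40 + 39 = 188 (≤ 190).
The test is 'or': at least one threshold is exceeded.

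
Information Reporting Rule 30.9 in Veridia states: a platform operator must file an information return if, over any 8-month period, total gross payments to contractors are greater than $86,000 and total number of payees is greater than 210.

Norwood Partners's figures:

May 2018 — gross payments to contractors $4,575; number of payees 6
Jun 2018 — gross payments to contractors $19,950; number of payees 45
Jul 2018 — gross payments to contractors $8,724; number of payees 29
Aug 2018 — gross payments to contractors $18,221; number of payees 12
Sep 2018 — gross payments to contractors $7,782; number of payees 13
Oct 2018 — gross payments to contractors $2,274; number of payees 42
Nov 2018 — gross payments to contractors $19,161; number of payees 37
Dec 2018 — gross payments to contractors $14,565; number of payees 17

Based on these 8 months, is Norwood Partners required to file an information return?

Total gross payments to contractors: $4,575 + $19,950 + $8,724 + $18,221 + $7,782 + $2,274 + $19,161 + $14,565 = $95,252 (> $86,000).
Total number of payees: 6 + 45 + 29 + 12 + 13 + 42 + 37 + 17 = 201 (≤ 210).
The test is 'and': the rule requires both, and at least one is not exceeded.

No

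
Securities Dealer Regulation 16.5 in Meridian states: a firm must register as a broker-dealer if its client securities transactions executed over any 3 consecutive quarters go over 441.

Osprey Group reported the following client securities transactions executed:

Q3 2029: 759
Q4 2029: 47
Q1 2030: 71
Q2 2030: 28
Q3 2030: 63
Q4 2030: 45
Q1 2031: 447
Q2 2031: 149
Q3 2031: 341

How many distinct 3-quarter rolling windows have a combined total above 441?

4

Q3 2029–Q1 2030: 759 + 47 + 71 = 877 (over)
Q4 2029–Q2 2030: 47 + 71 + 28 = 146 (under)
Q1 2030–Q3 2030: 71 + 28 + 63 = 162 (under)
Q2 2030–Q4 2030: 28 + 63 + 45 = 136 (under)
Q3 2030–Q1 2031: 63 + 45 + 447 = 555 (over)
Q4 2030–Q2 2031: 45 + 447 + 149 = 641 (over)
Q1 2031–Q3 2031: 447 + 149 + 341 = 937 (over)
4 windows exceed the threshold.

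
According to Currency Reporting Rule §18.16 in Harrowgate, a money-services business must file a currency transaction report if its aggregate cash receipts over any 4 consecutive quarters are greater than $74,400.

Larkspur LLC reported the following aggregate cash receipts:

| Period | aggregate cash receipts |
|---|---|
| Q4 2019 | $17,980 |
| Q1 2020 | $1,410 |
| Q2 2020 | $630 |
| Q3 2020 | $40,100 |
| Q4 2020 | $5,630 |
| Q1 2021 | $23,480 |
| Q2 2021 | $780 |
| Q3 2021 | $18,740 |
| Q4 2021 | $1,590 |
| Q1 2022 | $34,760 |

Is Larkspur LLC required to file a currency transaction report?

Q4 2019–Q3 2020: $17,980 + $1,410 + $630 + $40,100 = $60,120 (under)
Q1 2020–Q4 2020: $1,410 + $630 + $40,100 + $5,630 = $47,770 (under)
Q2 2020–Q1 2021: $630 + $40,100 + $5,630 + $23,480 = $69,840 (under)
Q3 2020–Q2 2021: $40,100 + $5,630 + $23,480 + $780 = $69,990 (under)
Q4 2020–Q3 2021: $5,630 + $23,480 + $780 + $18,740 = $48,630 (under)
Q1 2021–Q4 2021: $23,480 + $780 + $18,740 + $1,590 = $44,590 (under)
Q2 2021–Q1 2022: $780 + $18,740 + $1,590 + $34,760 = $55,870 (under)
No window exceeds $74,400.

No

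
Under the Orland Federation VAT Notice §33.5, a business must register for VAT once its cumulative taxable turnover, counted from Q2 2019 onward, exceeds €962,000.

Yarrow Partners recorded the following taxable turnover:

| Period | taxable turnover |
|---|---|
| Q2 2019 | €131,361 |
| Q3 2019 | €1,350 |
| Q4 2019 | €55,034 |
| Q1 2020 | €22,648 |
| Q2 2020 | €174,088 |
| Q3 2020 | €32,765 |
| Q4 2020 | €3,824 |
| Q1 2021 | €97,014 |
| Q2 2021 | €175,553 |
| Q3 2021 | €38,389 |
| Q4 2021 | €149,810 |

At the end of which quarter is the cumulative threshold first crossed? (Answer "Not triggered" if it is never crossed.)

Not triggered

Through Q2 2019: €131,361
Through Q3 2019: €132,711
Through Q4 2019: €187,745
Through Q1 2020: €210,393
Through Q2 2020: €384,481
Through Q3 2020: €417,246
Through Q4 2020: €421,070
Through Q1 2021: €518,084
Through Q2 2021: €693,637
Through Q3 2021: €732,026
Through Q4 2021: €881,836
Final cumulative total €881,836 ≤ €962,000; the threshold is never exceeded.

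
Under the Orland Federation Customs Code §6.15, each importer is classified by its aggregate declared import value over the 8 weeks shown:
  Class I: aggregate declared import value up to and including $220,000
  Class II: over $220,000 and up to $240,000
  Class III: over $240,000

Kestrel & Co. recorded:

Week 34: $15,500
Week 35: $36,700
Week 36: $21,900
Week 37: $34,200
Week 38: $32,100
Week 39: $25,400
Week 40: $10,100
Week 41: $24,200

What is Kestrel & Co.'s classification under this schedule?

Class I

Aggregate declared import value: $15,500 + $36,700 + $21,900 + $34,200 + $32,100 + $25,400 + $10,100 + $24,200 = $200,100.
$200,100 ≤ $220,000, so Class I applies.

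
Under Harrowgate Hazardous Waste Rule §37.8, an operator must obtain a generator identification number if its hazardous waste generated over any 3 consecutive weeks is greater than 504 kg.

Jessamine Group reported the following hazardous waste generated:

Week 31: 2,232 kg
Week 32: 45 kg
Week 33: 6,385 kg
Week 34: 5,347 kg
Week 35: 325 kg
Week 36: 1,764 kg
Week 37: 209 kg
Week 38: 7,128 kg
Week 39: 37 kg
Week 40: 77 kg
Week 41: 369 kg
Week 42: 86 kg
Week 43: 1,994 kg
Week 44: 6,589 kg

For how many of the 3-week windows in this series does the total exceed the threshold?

11

Week 31–Week 33: 2,232 kg + 45 kg + 6,385 kg = 8,662 kg (over)
Week 32–Week 34: 45 kg + 6,385 kg + 5,347 kg = 11,777 kg (over)
Week 33–Week 35: 6,385 kg + 5,347 kg + 325 kg = 12,057 kg (over)
Week 34–Week 36: 5,347 kg + 325 kg + 1,764 kg = 7,436 kg (over)
Week 35–Week 37: 325 kg + 1,764 kg + 209 kg = 2,298 kg (over)
Week 36–Week 38: 1,764 kg + 209 kg + 7,128 kg = 9,101 kg (over)
Week 37–Week 39: 209 kg + 7,128 kg + 37 kg = 7,374 kg (over)
Week 38–Week 40: 7,128 kg + 37 kg + 77 kg = 7,242 kg (over)
Week 39–Week 41: 37 kg + 77 kg + 369 kg = 483 kg (under)
Week 40–Week 42: 77 kg + 369 kg + 86 kg = 532 kg (over)
Week 41–Week 43: 369 kg + 86 kg + 1,994 kg = 2,449 kg (over)
Week 42–Week 44: 86 kg + 1,994 kg + 6,589 kg = 8,669 kg (over)
11 windows exceed the threshold.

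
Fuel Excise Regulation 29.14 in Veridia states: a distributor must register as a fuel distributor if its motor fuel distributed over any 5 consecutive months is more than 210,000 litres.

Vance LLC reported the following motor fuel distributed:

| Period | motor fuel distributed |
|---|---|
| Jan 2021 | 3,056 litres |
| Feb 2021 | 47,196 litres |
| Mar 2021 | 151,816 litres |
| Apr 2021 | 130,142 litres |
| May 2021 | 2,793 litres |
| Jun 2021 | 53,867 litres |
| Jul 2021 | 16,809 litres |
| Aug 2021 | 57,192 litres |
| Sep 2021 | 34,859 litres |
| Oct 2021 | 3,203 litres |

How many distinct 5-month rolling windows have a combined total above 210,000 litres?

4

Jan 2021–May 2021: 3,056 litres + 47,196 litres + 151,816 litres + 130,142 litres + 2,793 litres = 335,003 litres (over)
Feb 2021–Jun 2021: 47,196 litres + 151,816 litres + 130,142 litres + 2,793 litres + 53,867 litres = 385,814 litres (over)
Mar 2021–Jul 2021: 151,816 litres + 130,142 litres + 2,793 litres + 53,867 litres + 16,809 litres = 355,427 litres (over)
Apr 2021–Aug 2021: 130,142 litres + 2,793 litres + 53,867 litres + 16,809 litres + 57,192 litres = 260,803 litres (over)
May 2021–Sep 2021: 2,793 litres + 53,867 litres + 16,809 litres + 57,192 litres + 34,859 litres = 165,520 litres (under)
Jun 2021–Oct 2021: 53,867 litres + 16,809 litres + 57,192 litres + 34,859 litres + 3,203 litres = 165,930 litres (under)
4 windows exceed the threshold.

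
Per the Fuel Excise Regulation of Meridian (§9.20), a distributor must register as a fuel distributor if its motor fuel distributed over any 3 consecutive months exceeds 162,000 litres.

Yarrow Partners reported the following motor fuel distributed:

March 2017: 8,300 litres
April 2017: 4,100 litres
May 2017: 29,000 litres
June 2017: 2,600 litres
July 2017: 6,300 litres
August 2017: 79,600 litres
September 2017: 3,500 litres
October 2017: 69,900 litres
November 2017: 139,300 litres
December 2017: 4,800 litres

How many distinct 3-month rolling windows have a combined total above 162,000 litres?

March 2017–May 2017: 8,300 litres + 4,100 litres + 29,000 litres = 41,400 litres (under)
April 2017–June 2017: 4,100 litres + 29,000 litres + 2,600 litres = 35,700 litres (under)
May 2017–July 2017: 29,000 litres + 2,600 litres + 6,300 litres = 37,900 litres (under)
June 2017–August 2017: 2,600 litres + 6,300 litres + 79,600 litres = 88,500 litres (under)
July 2017–September 2017: 6,300 litres + 79,600 litres + 3,500 litres = 89,400 litres (under)
August 2017–October 2017: 79,600 litres + 3,500 litres + 69,900 litres = 153,000 litres (under)
September 2017–November 2017: 3,500 litres + 69,900 litres + 139,300 litres = 212,700 litres (over)
October 2017–December 2017: 69,900 litres + 139,300 litres + 4,800 litres = 214,000 litres (over)
2 windows exceed the threshold.

2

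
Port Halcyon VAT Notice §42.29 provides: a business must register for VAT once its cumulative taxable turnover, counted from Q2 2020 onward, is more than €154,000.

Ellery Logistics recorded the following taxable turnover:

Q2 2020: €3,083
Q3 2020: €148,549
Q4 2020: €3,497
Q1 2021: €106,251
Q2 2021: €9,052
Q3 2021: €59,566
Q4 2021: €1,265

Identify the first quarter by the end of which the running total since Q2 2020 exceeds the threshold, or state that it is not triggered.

Through Q2 2020: €3,083
Through Q3 2020: €151,632
Through Q4 2020: €155,129 ← exceeds threshold

Q4 2020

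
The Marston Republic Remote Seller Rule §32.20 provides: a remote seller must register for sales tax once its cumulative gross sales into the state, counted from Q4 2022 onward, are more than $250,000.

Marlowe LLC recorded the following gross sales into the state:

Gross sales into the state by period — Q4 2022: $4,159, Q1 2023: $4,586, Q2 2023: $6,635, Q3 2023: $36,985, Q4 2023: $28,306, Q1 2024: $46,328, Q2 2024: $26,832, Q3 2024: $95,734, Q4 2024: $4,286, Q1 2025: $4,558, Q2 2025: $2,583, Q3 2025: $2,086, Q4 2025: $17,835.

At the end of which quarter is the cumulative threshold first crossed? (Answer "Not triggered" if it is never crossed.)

Q4 2024

Through Q4 2022: $4,159
Through Q1 2023: $8,745
Through Q2 2023: $15,380
Through Q3 2023: $52,365
Through Q4 2023: $80,671
Through Q1 2024: $126,999
Through Q2 2024: $153,831
Through Q3 2024: $249,565
Through Q4 2024: $253,851 ← exceeds threshold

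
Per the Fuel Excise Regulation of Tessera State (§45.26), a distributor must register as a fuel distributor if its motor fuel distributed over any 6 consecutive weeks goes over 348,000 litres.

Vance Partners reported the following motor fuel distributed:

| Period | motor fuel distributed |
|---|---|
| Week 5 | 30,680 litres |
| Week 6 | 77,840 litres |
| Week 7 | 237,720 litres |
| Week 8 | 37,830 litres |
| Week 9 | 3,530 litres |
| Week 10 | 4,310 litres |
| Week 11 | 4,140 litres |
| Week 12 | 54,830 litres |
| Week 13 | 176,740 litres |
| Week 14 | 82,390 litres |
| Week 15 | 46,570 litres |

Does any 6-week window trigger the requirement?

Yes

Week 5–Week 10: 30,680 litres + 77,840 litres + 237,720 litres + 37,830 litres + 3,530 litres + 4,310 litres = 391,910 litres (over)
Week 6–Week 11: 77,840 litres + 237,720 litres + 37,830 litres + 3,530 litres + 4,310 litres + 4,140 litres = 365,370 litres (over)
Week 7–Week 12: 237,720 litres + 37,830 litres + 3,530 litres + 4,310 litres + 4,140 litres + 54,830 litres = 342,360 litres (under)
Week 8–Week 13: 37,830 litres + 3,530 litres + 4,310 litres + 4,140 litres + 54,830 litres + 176,740 litres = 281,380 litres (under)
Week 9–Week 14: 3,530 litres + 4,310 litres + 4,140 litres + 54,830 litres + 176,740 litres + 82,390 litres = 325,940 litres (under)
Week 10–Week 15: 4,310 litres + 4,140 litres + 54,830 litres + 176,740 litres + 82,390 litres + 46,570 litres = 368,980 litres (over)
At least one window exceeds 348,000 litres.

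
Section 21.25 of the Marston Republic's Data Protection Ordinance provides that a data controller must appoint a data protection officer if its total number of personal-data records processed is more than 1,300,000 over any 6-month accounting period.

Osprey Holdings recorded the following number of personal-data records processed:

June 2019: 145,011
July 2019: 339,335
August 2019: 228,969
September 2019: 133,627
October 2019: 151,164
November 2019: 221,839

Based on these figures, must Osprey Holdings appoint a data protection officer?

No

Total number of personal-data records processed: 145,011 + 339,335 + 228,969 + 133,627 + 151,164 + 221,839 = 1,219,945.
1,219,945 ≤ 1,300,000, so the threshold is not exceeded.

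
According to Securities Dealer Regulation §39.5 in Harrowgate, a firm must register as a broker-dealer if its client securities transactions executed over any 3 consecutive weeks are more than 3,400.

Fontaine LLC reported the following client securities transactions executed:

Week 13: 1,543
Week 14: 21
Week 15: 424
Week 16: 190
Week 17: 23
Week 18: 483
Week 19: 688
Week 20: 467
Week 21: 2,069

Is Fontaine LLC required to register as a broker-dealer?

Week 13–Week 15: 1,543 + 21 + 424 = 1,988 (under)
Week 14–Week 16: 21 + 424 + 190 = 635 (under)
Week 15–Week 17: 424 + 190 + 23 = 637 (under)
Week 16–Week 18: 190 + 23 + 483 = 696 (under)
Week 17–Week 19: 23 + 483 + 688 = 1,194 (under)
Week 18–Week 20: 483 + 688 + 467 = 1,638 (under)
Week 19–Week 21: 688 + 467 + 2,069 = 3,224 (under)
No window exceeds 3,400.

No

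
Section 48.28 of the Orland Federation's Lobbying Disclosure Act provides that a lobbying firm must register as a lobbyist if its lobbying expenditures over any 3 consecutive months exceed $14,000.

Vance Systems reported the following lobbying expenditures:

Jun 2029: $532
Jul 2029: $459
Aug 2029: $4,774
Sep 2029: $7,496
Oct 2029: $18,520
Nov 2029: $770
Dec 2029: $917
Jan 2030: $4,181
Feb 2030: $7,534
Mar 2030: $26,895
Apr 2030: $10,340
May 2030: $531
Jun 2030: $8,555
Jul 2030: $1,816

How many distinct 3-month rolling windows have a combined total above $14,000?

Jun 2029–Aug 2029: $532 + $459 + $4,774 = $5,765 (under)
Jul 2029–Sep 2029: $459 + $4,774 + $7,496 = $12,729 (under)
Aug 2029–Oct 2029: $4,774 + $7,496 + $18,520 = $30,790 (over)
Sep 2029–Nov 2029: $7,496 + $18,520 + $770 = $26,786 (over)
Oct 2029–Dec 2029: $18,520 + $770 + $917 = $20,207 (over)
Nov 2029–Jan 2030: $770 + $917 + $4,181 = $5,868 (under)
Dec 2029–Feb 2030: $917 + $4,181 + $7,534 = $12,632 (under)
Jan 2030–Mar 2030: $4,181 + $7,534 + $26,895 = $38,610 (over)
Feb 2030–Apr 2030: $7,534 + $26,895 + $10,340 = $44,769 (over)
Mar 2030–May 2030: $26,895 + $10,340 + $531 = $37,766 (over)
Apr 2030–Jun 2030: $10,340 + $531 + $8,555 = $19,426 (over)
May 2030–Jul 2030: $531 + $8,555 + $1,816 = $10,902 (under)
7 windows exceed the threshold.

7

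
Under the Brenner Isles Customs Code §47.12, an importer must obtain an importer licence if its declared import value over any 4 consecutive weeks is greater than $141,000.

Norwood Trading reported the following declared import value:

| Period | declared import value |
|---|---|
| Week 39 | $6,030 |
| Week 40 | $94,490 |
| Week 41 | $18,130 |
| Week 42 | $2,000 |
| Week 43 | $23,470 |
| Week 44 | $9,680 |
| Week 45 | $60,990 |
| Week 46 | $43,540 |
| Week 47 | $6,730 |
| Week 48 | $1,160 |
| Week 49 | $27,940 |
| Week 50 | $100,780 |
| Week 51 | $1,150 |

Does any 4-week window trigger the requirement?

Week 39–Week 42: $6,030 + $94,490 + $18,130 + $2,000 = $120,650 (under)
Week 40–Week 43: $94,490 + $18,130 + $2,000 + $23,470 = $138,090 (under)
Week 41–Week 44: $18,130 + $2,000 + $23,470 + $9,680 = $53,280 (under)
Week 42–Week 45: $2,000 + $23,470 + $9,680 + $60,990 = $96,140 (under)
Week 43–Week 46: $23,470 + $9,680 + $60,990 + $43,540 = $137,680 (under)
Week 44–Week 47: $9,680 + $60,990 + $43,540 + $6,730 = $120,940 (under)
Week 45–Week 48: $60,990 + $43,540 + $6,730 + $1,160 = $112,420 (under)
Week 46–Week 49: $43,540 + $6,730 + $1,160 + $27,940 = $79,370 (under)
Week 47–Week 50: $6,730 + $1,160 + $27,940 + $100,780 = $136,610 (under)
Week 48–Week 51: $1,160 + $27,940 + $100,780 + $1,150 = $131,030 (under)
No window exceeds $141,000.

No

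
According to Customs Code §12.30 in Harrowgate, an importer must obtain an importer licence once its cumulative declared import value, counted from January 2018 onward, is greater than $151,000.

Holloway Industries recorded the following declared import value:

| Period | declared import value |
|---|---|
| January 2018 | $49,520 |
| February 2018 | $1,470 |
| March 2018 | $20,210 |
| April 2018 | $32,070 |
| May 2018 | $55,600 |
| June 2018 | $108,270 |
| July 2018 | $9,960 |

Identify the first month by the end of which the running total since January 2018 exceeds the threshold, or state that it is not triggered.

Through January 2018: $49,520
Through February 2018: $50,990
Through March 2018: $71,200
Through April 2018: $103,270
Through May 2018: $158,870 ← exceeds threshold

May 2018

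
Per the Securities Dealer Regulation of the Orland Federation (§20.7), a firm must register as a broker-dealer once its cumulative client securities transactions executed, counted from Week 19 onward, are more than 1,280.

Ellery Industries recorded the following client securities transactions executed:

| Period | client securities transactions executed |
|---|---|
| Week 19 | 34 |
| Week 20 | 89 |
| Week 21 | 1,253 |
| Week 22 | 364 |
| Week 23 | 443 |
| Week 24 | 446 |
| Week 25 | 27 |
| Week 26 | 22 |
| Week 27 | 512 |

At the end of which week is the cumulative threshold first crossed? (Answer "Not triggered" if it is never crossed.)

Through Week 19: 34
Through Week 20: 123
Through Week 21: 1,376 ← exceeds threshold

Week 21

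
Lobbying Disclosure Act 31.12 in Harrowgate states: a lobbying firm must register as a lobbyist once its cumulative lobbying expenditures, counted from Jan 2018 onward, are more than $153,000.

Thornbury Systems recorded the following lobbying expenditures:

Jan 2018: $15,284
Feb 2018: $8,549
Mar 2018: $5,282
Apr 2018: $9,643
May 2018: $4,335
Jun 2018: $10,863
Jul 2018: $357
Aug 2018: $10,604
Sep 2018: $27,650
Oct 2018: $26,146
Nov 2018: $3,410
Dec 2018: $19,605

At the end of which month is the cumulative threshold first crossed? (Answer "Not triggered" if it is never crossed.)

Not triggered

Through Jan 2018: $15,284
Through Feb 2018: $23,833
Through Mar 2018: $29,115
Through Apr 2018: $38,758
Through May 2018: $43,093
Through Jun 2018: $53,956
Through Jul 2018: $54,313
Through Aug 2018: $64,917
Through Sep 2018: $92,567
Through Oct 2018: $118,713
Through Nov 2018: $122,123
Through Dec 2018: $141,728
Final cumulative total $141,728 ≤ $153,000; the threshold is never exceeded.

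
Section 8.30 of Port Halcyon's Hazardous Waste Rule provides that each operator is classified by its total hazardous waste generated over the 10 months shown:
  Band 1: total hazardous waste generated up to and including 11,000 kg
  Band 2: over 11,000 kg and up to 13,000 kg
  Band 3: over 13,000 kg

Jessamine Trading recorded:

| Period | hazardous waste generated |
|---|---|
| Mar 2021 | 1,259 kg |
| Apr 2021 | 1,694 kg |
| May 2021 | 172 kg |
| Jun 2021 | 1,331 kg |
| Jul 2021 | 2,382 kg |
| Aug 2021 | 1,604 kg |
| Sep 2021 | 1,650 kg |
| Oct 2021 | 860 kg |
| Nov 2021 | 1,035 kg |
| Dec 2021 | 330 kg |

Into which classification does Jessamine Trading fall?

Total hazardous waste generated: 1,259 kg + 1,694 kg + 172 kg + 1,331 kg + 2,382 kg + 1,604 kg + 1,650 kg + 860 kg + 1,035 kg + 330 kg = 12,317 kg.
11,000 kg < 12,317 kg ≤ 13,000 kg, so Band 2 applies.

Band 2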